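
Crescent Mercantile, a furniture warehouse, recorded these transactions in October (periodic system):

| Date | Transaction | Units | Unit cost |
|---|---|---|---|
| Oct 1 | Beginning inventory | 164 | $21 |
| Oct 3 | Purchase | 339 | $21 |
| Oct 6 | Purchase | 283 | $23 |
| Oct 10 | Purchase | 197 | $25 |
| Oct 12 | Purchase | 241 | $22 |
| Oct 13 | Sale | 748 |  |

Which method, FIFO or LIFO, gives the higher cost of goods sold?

LIFO

FIFO COGS: 164 @ $21 + 339 @ $21 + 245 @ $23 = $16,198
LIFO COGS: 241 @ $22 + 197 @ $25 + 283 @ $23 + 27 @ $21 = $17,303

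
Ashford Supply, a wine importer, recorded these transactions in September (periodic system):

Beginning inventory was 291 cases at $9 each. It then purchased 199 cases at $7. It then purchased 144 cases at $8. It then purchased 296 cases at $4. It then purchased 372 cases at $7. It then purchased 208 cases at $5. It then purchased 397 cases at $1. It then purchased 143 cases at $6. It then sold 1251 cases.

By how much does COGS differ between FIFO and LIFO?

FIFO COGS: 291 @ $9 + 199 @ $7 + 144 @ $8 + 296 @ $4 + 321 @ $7 = $8,595
LIFO COGS: 143 @ $6 + 397 @ $1 + 208 @ $5 + 372 @ $7 + 131 @ $4 = $5,423
Difference = |$8,595 − $5,423| = $3,172

$3,172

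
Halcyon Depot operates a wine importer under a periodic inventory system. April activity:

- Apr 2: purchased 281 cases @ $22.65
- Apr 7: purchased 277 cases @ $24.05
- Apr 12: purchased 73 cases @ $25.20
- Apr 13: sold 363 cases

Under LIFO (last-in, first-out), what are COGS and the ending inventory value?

Apr 13, 363 sold [LIFO — newest first]: 73 @ $25.20 + 277 @ $24.05 + 13 @ $22.65 = $8,795.90
Ending inventory: 268 @ $22.65 = $6,070.20

COGS = $8,795.90; ending inventory = $6,070.20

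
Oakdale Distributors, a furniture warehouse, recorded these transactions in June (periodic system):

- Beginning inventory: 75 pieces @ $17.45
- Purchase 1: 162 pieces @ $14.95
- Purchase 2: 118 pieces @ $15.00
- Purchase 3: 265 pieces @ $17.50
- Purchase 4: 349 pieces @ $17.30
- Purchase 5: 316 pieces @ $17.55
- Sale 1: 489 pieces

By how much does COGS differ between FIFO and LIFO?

$693.05

FIFO COGS: 75 @ $17.45 + 162 @ $14.95 + 118 @ $15.00 + 134 @ $17.50 = $7,845.65
LIFO COGS: 316 @ $17.55 + 173 @ $17.30 = $8,538.70
Difference = |$7,845.65 − $8,538.70| = $693.05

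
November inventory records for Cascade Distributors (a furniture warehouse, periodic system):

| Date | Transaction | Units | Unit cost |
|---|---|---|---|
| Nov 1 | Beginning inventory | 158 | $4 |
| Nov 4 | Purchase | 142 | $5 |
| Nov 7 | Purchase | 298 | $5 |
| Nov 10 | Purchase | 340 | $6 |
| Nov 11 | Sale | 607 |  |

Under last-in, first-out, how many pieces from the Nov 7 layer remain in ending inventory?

31

Nov 11, 607 sold [LIFO — newest first]: 340 @ $6 + 267 @ $5 = $3,375
Ending inventory: 158 @ $4 + 142 @ $5 + 31 @ $5 = $1,497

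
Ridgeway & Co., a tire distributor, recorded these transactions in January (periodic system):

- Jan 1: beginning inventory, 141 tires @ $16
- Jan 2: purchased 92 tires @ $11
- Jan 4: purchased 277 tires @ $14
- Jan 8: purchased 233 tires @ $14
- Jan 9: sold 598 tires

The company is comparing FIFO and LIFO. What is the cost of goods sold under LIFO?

COGS = $8,108

FIFO COGS: 141 @ $16 + 92 @ $11 + 277 @ $14 + 88 @ $14 = $8,378
LIFO COGS: 233 @ $14 + 277 @ $14 + 88 @ $11 = $8,108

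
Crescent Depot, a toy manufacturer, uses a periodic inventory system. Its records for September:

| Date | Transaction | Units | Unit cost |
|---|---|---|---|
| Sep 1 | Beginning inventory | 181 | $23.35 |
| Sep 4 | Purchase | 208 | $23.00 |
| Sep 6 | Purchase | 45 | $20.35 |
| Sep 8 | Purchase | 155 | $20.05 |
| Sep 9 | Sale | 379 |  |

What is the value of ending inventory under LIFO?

Sep 9, 379 sold [LIFO — newest first]: 155 @ $20.05 + 45 @ $20.35 + 179 @ $23.00 = $8,140.50
Ending inventory: 181 @ $23.35 + 29 @ $23.00 = $4,893.35
Check: goods available $13,033.85 = COGS $8,140.50 + ending $4,893.35

Ending inventory = $4,893.35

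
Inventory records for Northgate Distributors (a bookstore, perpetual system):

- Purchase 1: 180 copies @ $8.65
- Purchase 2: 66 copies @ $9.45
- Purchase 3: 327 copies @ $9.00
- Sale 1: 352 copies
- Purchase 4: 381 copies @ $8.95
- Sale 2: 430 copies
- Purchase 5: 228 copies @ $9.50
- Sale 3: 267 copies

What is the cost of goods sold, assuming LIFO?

Sale 1 (352) [LIFO — newest first]: 327 @ $9.00 + 25 @ $9.45 = $3,179.25
Sale 2 (430) [LIFO — newest first]: 381 @ $8.95 + 41 @ $9.45 + 8 @ $8.65 = $3,866.60
Sale 3 (267) [LIFO — newest first]: 228 @ $9.50 + 39 @ $8.65 = $2,503.35
Total COGS = $3,179.25 + $3,866.60 + $2,503.35 = $9,549.20
Ending inventory: 133 @ $8.65 = $1,150.45

COGS = $9,549.20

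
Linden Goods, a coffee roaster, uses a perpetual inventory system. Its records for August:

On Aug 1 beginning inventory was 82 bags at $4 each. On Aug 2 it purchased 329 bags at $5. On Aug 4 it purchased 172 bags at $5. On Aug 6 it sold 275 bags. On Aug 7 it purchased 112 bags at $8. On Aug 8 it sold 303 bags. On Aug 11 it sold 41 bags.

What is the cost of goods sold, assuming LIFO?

COGS = $3,425

Aug 6, 275 sold [LIFO — newest first]: 172 @ $5 + 103 @ $5 = $1,375
Aug 8, 303 sold [LIFO — newest first]: 112 @ $8 + 191 @ $5 = $1,851
Aug 11, 41 sold [LIFO — newest first]: 35 @ $5 + 6 @ $4 = $199
Total COGS = $1,375 + $1,851 + $199 = $3,425
Ending inventory: 76 @ $4 = $304
Check: goods available $3,729 = COGS $3,425 + ending $304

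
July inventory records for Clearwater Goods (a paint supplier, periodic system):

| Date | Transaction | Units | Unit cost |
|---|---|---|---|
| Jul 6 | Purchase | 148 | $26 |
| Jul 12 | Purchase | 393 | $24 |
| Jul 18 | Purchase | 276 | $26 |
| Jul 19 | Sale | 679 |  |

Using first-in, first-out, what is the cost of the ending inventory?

Jul 19, 679 sold [FIFO — oldest first]: 148 @ $26 + 393 @ $24 + 138 @ $26 = $16,868
Ending inventory: 138 @ $26 = $3,588

Ending inventory = $3,588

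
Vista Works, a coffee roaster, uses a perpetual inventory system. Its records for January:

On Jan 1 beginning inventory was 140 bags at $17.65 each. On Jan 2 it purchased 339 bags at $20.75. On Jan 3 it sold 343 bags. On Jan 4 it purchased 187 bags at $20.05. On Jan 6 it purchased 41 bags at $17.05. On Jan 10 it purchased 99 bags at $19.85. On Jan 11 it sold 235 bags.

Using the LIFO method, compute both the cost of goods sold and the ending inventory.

COGS = $11,673.80; ending inventory = $4,245.00

Jan 3, 343 sold [LIFO — newest first]: 339 @ $20.75 + 4 @ $17.65 = $7,104.85
Jan 11, 235 sold [LIFO — newest first]: 99 @ $19.85 + 41 @ $17.05 + 95 @ $20.05 = $4,568.95
Total COGS = $7,104.85 + $4,568.95 = $11,673.80
Ending inventory: 136 @ $17.65 + 92 @ $20.05 = $4,245.00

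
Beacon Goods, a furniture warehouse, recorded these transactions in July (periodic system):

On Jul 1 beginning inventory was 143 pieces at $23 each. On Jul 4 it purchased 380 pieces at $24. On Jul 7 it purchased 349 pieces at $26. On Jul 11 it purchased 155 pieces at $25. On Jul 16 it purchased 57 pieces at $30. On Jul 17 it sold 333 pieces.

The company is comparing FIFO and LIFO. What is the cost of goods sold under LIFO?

COGS = $8,731

FIFO COGS: 143 @ $23 + 190 @ $24 = $7,849
LIFO COGS: 57 @ $30 + 155 @ $25 + 121 @ $26 = $8,731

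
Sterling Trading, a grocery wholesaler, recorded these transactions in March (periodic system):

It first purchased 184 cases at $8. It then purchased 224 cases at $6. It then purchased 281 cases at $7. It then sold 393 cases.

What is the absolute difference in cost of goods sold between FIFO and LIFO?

FIFO COGS: 184 @ $8 + 209 @ $6 = $2,726
LIFO COGS: 281 @ $7 + 112 @ $6 = $2,639
Difference = |$2,726 − $2,639| = $87

$87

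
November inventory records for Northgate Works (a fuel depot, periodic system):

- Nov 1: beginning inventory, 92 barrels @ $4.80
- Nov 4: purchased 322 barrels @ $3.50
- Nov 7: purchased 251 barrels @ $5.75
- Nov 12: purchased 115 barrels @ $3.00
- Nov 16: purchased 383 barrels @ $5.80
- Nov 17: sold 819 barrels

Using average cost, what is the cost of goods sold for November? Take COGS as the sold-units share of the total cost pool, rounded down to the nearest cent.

Nov 17, sell 819: 819/1163 × $5,578.25 → $3,928.27
Ending inventory (cost pool remaining) = $1,649.98

COGS = $3,928.27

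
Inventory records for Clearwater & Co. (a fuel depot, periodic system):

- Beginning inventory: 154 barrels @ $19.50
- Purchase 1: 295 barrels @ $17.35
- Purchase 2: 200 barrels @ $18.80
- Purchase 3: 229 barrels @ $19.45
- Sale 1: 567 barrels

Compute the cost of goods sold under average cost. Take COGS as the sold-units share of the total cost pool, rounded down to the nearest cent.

COGS = $10,549.10

Sale 1, sell 567: 567/878 × $16,335.30 → $10,549.10
Ending inventory (cost pool remaining) = $5,786.20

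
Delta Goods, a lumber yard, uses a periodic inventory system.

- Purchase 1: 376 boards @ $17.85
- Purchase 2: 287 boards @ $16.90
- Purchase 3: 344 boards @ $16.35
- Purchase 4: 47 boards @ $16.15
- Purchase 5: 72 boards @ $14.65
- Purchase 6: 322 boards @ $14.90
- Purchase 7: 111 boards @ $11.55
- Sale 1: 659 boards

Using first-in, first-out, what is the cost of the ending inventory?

Sale 1 (659) [FIFO — oldest first]: 376 @ $17.85 + 283 @ $16.90 = $11,494.30
Ending inventory: 4 @ $16.90 + 344 @ $16.35 + 47 @ $16.15 + 72 @ $14.65 + 322 @ $14.90 + 111 @ $11.55 = $13,585.70

Ending inventory = $13,585.70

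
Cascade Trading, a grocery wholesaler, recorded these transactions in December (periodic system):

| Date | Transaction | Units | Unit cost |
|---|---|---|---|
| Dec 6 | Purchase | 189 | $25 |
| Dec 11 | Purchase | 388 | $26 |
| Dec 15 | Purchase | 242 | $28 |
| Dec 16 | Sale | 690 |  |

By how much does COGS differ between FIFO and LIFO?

$387

FIFO COGS: 189 @ $25 + 388 @ $26 + 113 @ $28 = $17,977
LIFO COGS: 242 @ $28 + 388 @ $26 + 60 @ $25 = $18,364
Difference = |$17,977 − $18,364| = $387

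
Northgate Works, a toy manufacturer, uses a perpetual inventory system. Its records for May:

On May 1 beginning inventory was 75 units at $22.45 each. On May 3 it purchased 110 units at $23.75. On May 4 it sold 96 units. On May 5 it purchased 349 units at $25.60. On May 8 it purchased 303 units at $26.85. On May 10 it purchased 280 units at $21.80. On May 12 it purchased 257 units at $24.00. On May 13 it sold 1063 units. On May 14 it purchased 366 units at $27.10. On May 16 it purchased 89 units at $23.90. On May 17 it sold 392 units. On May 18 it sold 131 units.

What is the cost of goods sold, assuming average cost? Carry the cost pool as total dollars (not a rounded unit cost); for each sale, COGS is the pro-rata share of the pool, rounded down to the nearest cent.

COGS = $41,881.71

After May 1: 75 on hand, pool $1,683.75 (≈ $22.4500 each)
After May 3: 185 on hand, pool $4,296.25 (≈ $23.2230 each)
May 4, sell 96: 96/185 × $4,296.25 → $2,229.40
After May 5: 438 on hand, pool $11,001.25 (≈ $25.1170 each)
After May 8: 741 on hand, pool $19,136.80 (≈ $25.8256 each)
After May 10: 1021 on hand, pool $25,240.80 (≈ $24.7216 each)
After May 12: 1278 on hand, pool $31,408.80 (≈ $24.5765 each)
May 13, sell 1063: 1063/1278 × $31,408.80 → $26,124.84
After May 14: 581 on hand, pool $15,202.56 (≈ $26.1662 each)
After May 16: 670 on hand, pool $17,329.66 (≈ $25.8652 each)
May 17, sell 392: 392/670 × $17,329.66 → $10,139.14
May 18, sell 131: 131/278 × $7,190.52 → $3,388.33
Total COGS = $2,229.40 + $26,124.84 + $10,139.14 + $3,388.33 = $41,881.71
Ending inventory (cost pool remaining) = $3,802.19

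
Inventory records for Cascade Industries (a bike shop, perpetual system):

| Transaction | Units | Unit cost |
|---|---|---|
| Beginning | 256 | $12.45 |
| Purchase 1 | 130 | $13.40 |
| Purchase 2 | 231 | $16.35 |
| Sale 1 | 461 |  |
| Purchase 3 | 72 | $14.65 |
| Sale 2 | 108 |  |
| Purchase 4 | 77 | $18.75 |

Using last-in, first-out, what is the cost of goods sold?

COGS = $8,266.85

Sale 1 (461) [LIFO — newest first]: 231 @ $16.35 + 130 @ $13.40 + 100 @ $12.45 = $6,763.85
Sale 2 (108) [LIFO — newest first]: 72 @ $14.65 + 36 @ $12.45 = $1,503.00
Total COGS = $6,763.85 + $1,503.00 = $8,266.85
Ending inventory: 120 @ $12.45 + 77 @ $18.75 = $2,937.75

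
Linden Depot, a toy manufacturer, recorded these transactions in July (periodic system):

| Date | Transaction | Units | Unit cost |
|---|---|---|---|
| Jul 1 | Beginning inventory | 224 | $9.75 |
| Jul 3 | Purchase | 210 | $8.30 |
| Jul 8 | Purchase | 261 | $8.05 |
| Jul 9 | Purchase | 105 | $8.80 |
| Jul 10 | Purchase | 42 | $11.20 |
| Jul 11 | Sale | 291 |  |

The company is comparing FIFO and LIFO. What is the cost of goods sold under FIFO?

COGS = $2,740.10

FIFO COGS: 224 @ $9.75 + 67 @ $8.30 = $2,740.10
LIFO COGS: 42 @ $11.20 + 105 @ $8.80 + 144 @ $8.05 = $2,553.60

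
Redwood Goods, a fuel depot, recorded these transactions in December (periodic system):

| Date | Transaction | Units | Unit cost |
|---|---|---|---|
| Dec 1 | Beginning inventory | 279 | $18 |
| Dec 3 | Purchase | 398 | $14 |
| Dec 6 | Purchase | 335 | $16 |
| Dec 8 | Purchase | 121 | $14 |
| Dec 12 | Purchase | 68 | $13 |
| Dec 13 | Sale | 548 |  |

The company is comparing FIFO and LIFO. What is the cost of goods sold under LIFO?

FIFO COGS: 279 @ $18 + 269 @ $14 = $8,788
LIFO COGS: 68 @ $13 + 121 @ $14 + 335 @ $16 + 24 @ $14 = $8,274

COGS = $8,274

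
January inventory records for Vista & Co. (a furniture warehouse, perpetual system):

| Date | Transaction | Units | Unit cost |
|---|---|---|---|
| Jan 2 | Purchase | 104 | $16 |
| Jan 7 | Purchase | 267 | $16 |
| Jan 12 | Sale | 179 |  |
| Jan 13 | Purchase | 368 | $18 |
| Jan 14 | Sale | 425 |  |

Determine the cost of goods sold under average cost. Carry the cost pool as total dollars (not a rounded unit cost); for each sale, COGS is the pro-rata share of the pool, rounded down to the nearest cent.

After Jan 2: 104 on hand, pool $1,664.00 (≈ $16.0000 each)
After Jan 7: 371 on hand, pool $5,936.00 (≈ $16.0000 each)
Jan 12, sell 179: 179/371 × $5,936.00 → $2,864.00
After Jan 13: 560 on hand, pool $9,696.00 (≈ $17.3143 each)
Jan 14, sell 425: 425/560 × $9,696.00 → $7,358.57
Total COGS = $2,864.00 + $7,358.57 = $10,222.57
Ending inventory (cost pool remaining) = $2,337.43

COGS = $10,222.57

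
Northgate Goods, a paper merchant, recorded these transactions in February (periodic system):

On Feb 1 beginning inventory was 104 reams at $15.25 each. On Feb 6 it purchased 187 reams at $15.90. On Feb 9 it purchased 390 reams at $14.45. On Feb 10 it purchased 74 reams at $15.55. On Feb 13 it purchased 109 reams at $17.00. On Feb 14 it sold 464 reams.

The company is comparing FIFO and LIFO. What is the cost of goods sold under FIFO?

COGS = $7,059.15

FIFO COGS: 104 @ $15.25 + 187 @ $15.90 + 173 @ $14.45 = $7,059.15
LIFO COGS: 109 @ $17.00 + 74 @ $15.55 + 281 @ $14.45 = $7,064.15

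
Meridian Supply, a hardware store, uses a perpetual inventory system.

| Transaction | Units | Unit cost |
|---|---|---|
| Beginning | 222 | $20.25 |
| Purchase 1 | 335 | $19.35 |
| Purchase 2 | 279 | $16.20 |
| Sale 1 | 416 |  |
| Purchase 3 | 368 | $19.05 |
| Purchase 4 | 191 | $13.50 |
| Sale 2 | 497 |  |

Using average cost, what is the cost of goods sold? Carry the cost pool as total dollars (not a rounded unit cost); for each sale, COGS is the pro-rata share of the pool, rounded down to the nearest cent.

COGS = $16,532.17

After Beginning: 222 on hand, pool $4,495.50 (≈ $20.2500 each)
After Purchase 1: 557 on hand, pool $10,977.75 (≈ $19.7087 each)
After Purchase 2: 836 on hand, pool $15,497.55 (≈ $18.5377 each)
Sale 1, sell 416: 416/836 × $15,497.55 → $7,711.69
After Purchase 3: 788 on hand, pool $14,796.26 (≈ $18.7770 each)
After Purchase 4: 979 on hand, pool $17,374.76 (≈ $17.7475 each)
Sale 2, sell 497: 497/979 × $17,374.76 → $8,820.48
Total COGS = $7,711.69 + $8,820.48 = $16,532.17
Ending inventory (cost pool remaining) = $8,554.28
Check: goods available $25,086.45 = COGS $16,532.17 + ending $8,554.28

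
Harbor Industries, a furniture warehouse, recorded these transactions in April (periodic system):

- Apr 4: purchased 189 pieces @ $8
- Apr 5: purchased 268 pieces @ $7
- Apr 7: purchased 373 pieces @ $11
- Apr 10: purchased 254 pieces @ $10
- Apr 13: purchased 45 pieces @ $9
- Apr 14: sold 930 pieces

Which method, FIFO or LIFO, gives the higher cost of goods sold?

LIFO

FIFO COGS: 189 @ $8 + 268 @ $7 + 373 @ $11 + 100 @ $10 = $8,491
LIFO COGS: 45 @ $9 + 254 @ $10 + 373 @ $11 + 258 @ $7 = $8,854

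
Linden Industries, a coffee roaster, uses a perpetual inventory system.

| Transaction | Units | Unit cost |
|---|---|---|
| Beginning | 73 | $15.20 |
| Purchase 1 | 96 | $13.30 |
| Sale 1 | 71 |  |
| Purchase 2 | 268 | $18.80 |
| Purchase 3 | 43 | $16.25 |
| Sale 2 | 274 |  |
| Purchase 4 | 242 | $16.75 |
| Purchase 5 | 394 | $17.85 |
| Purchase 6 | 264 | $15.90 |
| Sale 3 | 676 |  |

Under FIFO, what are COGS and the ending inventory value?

Sale 1 (71) [FIFO — oldest first]: 71 @ $15.20 = $1,079.20
Sale 2 (274) [FIFO — oldest first]: 2 @ $15.20 + 96 @ $13.30 + 176 @ $18.80 = $4,616.00
Sale 3 (676) [FIFO — oldest first]: 92 @ $18.80 + 43 @ $16.25 + 242 @ $16.75 + 299 @ $17.85 = $11,819.00
Total COGS = $1,079.20 + $4,616.00 + $11,819.00 = $17,514.20
Ending inventory: 95 @ $17.85 + 264 @ $15.90 = $5,893.35

COGS = $17,514.20; ending inventory = $5,893.35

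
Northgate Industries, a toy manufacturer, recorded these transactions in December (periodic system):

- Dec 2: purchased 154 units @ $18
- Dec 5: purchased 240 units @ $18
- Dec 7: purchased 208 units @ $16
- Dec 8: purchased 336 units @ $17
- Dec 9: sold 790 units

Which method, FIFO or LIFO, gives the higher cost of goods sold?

FIFO COGS: 154 @ $18 + 240 @ $18 + 208 @ $16 + 188 @ $17 = $13,616
LIFO COGS: 336 @ $17 + 208 @ $16 + 240 @ $18 + 6 @ $18 = $13,468

FIFO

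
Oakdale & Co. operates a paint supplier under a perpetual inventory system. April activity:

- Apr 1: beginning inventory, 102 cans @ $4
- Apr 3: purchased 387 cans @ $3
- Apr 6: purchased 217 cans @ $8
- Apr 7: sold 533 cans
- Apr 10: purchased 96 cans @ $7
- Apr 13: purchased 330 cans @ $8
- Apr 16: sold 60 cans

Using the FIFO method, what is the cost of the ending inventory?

Apr 7, 533 sold [FIFO — oldest first]: 102 @ $4 + 387 @ $3 + 44 @ $8 = $1,921
Apr 16, 60 sold [FIFO — oldest first]: 60 @ $8 = $480
Total COGS = $1,921 + $480 = $2,401
Ending inventory: 113 @ $8 + 96 @ $7 + 330 @ $8 = $4,216
Check: goods available $6,617 = COGS $2,401 + ending $4,216

Ending inventory = $4,216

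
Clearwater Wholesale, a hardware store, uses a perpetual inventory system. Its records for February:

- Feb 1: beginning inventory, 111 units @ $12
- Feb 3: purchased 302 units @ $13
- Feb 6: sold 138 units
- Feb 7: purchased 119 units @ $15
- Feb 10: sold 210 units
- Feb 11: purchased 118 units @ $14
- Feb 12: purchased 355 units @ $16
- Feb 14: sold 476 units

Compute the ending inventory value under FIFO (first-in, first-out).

Feb 6, 138 sold [FIFO — oldest first]: 111 @ $12 + 27 @ $13 = $1,683
Feb 10, 210 sold [FIFO — oldest first]: 210 @ $13 = $2,730
Feb 14, 476 sold [FIFO — oldest first]: 65 @ $13 + 119 @ $15 + 118 @ $14 + 174 @ $16 = $7,066
Total COGS = $1,683 + $2,730 + $7,066 = $11,479
Ending inventory: 181 @ $16 = $2,896

Ending inventory = $2,896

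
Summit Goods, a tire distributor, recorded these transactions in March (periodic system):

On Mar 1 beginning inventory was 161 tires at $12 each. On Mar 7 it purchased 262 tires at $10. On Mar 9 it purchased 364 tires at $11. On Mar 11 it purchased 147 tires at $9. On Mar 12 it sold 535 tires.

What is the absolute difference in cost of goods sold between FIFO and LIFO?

$217

FIFO COGS: 161 @ $12 + 262 @ $10 + 112 @ $11 = $5,784
LIFO COGS: 147 @ $9 + 364 @ $11 + 24 @ $10 = $5,567
Difference = |$5,784 − $5,567| = $217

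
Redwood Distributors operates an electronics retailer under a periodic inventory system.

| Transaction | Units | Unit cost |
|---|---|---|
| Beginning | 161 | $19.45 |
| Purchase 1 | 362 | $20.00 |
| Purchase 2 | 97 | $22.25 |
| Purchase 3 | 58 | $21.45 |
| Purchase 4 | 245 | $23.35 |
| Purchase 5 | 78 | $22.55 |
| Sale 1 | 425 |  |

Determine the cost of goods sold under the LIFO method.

Sale 1 (425) [LIFO — newest first]: 78 @ $22.55 + 245 @ $23.35 + 58 @ $21.45 + 44 @ $22.25 = $9,702.75
Ending inventory: 161 @ $19.45 + 362 @ $20.00 + 53 @ $22.25 = $11,550.70
Check: goods available $21,253.45 = COGS $9,702.75 + ending $11,550.70

COGS = $9,702.75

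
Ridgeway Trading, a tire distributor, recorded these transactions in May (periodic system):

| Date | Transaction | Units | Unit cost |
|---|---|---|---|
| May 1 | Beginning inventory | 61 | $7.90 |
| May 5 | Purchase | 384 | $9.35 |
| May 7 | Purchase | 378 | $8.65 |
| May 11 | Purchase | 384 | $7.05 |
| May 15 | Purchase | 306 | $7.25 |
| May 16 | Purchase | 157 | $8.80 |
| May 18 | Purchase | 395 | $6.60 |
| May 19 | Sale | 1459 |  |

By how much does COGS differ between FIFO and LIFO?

$1,084.85

FIFO COGS: 61 @ $7.90 + 384 @ $9.35 + 378 @ $8.65 + 384 @ $7.05 + 252 @ $7.25 = $11,876.20
LIFO COGS: 395 @ $6.60 + 157 @ $8.80 + 306 @ $7.25 + 384 @ $7.05 + 217 @ $8.65 = $10,791.35
Difference = |$11,876.20 − $10,791.35| = $1,084.85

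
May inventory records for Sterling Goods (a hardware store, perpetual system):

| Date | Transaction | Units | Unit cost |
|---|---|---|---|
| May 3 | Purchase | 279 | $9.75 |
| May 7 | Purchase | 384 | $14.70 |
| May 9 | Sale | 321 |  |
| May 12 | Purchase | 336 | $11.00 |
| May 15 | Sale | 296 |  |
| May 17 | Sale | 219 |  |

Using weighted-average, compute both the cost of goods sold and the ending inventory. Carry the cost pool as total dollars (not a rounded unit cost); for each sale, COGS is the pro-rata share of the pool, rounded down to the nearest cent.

COGS = $10,135.09; ending inventory = $1,925.96

After May 3: 279 on hand, pool $2,720.25 (≈ $9.7500 each)
After May 7: 663 on hand, pool $8,365.05 (≈ $12.6170 each)
May 9, sell 321: 321/663 × $8,365.05 → $4,050.04
After May 12: 678 on hand, pool $8,011.01 (≈ $11.8156 each)
May 15, sell 296: 296/678 × $8,011.01 → $3,497.43
May 17, sell 219: 219/382 × $4,513.58 → $2,587.62
Total COGS = $4,050.04 + $3,497.43 + $2,587.62 = $10,135.09
Ending inventory (cost pool remaining) = $1,925.96
Check: goods available $12,061.05 = COGS $10,135.09 + ending $1,925.96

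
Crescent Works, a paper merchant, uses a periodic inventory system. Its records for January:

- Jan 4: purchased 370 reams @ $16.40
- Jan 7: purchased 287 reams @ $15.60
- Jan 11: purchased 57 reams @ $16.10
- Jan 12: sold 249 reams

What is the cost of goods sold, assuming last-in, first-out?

COGS = $3,912.90

Jan 12, 249 sold [LIFO — newest first]: 57 @ $16.10 + 192 @ $15.60 = $3,912.90
Ending inventory: 370 @ $16.40 + 95 @ $15.60 = $7,550.00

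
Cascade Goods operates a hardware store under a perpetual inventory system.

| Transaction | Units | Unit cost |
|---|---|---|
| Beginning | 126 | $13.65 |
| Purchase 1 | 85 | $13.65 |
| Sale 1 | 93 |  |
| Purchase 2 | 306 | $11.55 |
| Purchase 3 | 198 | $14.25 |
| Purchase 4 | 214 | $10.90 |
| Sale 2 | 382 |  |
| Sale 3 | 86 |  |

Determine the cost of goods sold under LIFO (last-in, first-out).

COGS = $7,070.35

Sale 1 (93) [LIFO — newest first]: 85 @ $13.65 + 8 @ $13.65 = $1,269.45
Sale 2 (382) [LIFO — newest first]: 214 @ $10.90 + 168 @ $14.25 = $4,726.60
Sale 3 (86) [LIFO — newest first]: 30 @ $14.25 + 56 @ $11.55 = $1,074.30
Total COGS = $1,269.45 + $4,726.60 + $1,074.30 = $7,070.35
Ending inventory: 118 @ $13.65 + 250 @ $11.55 = $4,498.20
Check: goods available $11,568.55 = COGS $7,070.35 + ending $4,498.20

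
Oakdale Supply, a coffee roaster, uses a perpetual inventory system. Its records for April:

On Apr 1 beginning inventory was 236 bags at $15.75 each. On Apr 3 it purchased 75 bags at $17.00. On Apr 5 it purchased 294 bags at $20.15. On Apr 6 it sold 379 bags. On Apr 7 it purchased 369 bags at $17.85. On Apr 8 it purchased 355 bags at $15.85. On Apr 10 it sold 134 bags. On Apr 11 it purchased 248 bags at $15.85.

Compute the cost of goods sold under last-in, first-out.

COGS = $9,480.50

Apr 6, 379 sold [LIFO — newest first]: 294 @ $20.15 + 75 @ $17.00 + 10 @ $15.75 = $7,356.60
Apr 10, 134 sold [LIFO — newest first]: 134 @ $15.85 = $2,123.90
Total COGS = $7,356.60 + $2,123.90 = $9,480.50
Ending inventory: 226 @ $15.75 + 369 @ $17.85 + 221 @ $15.85 + 248 @ $15.85 = $17,579.80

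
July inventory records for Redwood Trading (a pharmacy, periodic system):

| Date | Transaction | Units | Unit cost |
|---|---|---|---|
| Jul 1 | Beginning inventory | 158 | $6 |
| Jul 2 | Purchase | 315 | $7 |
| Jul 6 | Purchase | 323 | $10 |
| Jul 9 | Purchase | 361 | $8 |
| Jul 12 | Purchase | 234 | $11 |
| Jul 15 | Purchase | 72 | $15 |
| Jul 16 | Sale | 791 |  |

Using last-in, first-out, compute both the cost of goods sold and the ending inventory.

Jul 16, 791 sold [LIFO — newest first]: 72 @ $15 + 234 @ $11 + 361 @ $8 + 124 @ $10 = $7,782
Ending inventory: 158 @ $6 + 315 @ $7 + 199 @ $10 = $5,143

COGS = $7,782; ending inventory = $5,143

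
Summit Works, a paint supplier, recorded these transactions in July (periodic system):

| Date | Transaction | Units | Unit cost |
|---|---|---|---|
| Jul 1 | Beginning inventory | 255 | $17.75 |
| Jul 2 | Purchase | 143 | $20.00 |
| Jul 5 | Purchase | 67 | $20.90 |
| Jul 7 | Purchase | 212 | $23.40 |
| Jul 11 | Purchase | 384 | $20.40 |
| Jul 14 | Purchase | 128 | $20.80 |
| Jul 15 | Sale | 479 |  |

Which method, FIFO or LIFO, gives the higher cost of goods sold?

LIFO

FIFO COGS: 255 @ $17.75 + 143 @ $20.00 + 67 @ $20.90 + 14 @ $23.40 = $9,114.15
LIFO COGS: 128 @ $20.80 + 351 @ $20.40 = $9,822.80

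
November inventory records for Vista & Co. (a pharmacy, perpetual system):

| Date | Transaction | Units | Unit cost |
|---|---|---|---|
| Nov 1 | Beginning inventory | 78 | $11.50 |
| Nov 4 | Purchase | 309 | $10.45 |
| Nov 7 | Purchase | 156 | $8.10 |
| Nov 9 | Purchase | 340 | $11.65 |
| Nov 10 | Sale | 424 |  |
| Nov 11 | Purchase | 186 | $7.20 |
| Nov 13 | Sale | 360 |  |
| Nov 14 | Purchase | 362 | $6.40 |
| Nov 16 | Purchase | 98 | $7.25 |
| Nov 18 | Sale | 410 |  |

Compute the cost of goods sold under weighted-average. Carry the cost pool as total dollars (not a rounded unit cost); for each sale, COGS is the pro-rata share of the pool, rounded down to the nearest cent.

After Nov 1: 78 on hand, pool $897.00 (≈ $11.5000 each)
After Nov 4: 387 on hand, pool $4,126.05 (≈ $10.6616 each)
After Nov 7: 543 on hand, pool $5,389.65 (≈ $9.9257 each)
After Nov 9: 883 on hand, pool $9,350.65 (≈ $10.5896 each)
Nov 10, sell 424: 424/883 × $9,350.65 → $4,490.00
After Nov 11: 645 on hand, pool $6,199.85 (≈ $9.6122 each)
Nov 13, sell 360: 360/645 × $6,199.85 → $3,460.38
After Nov 14: 647 on hand, pool $5,056.27 (≈ $7.8149 each)
After Nov 16: 745 on hand, pool $5,766.77 (≈ $7.7406 each)
Nov 18, sell 410: 410/745 × $5,766.77 → $3,173.65
Total COGS = $4,490.00 + $3,460.38 + $3,173.65 = $11,124.03
Ending inventory (cost pool remaining) = $2,593.12
Check: goods available $13,717.15 = COGS $11,124.03 + ending $2,593.12

COGS = $11,124.03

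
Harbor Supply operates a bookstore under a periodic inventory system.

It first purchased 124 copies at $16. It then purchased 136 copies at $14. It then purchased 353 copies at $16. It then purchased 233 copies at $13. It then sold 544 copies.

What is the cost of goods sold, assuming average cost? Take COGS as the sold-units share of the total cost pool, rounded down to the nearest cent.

Sale 1, sell 544: 544/846 × $12,565.00 → $8,079.62
Ending inventory (cost pool remaining) = $4,485.38
Check: goods available $12,565.00 = COGS $8,079.62 + ending $4,485.38

COGS = $8,079.62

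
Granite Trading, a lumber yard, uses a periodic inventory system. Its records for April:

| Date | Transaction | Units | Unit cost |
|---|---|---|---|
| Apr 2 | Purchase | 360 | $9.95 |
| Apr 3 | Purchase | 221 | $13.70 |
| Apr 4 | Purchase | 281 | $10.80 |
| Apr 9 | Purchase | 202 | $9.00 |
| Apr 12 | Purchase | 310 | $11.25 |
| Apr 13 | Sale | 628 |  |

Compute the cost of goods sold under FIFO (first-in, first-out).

Apr 13, 628 sold [FIFO — oldest first]: 360 @ $9.95 + 221 @ $13.70 + 47 @ $10.80 = $7,117.30
Ending inventory: 234 @ $10.80 + 202 @ $9.00 + 310 @ $11.25 = $7,832.70

COGS = $7,117.30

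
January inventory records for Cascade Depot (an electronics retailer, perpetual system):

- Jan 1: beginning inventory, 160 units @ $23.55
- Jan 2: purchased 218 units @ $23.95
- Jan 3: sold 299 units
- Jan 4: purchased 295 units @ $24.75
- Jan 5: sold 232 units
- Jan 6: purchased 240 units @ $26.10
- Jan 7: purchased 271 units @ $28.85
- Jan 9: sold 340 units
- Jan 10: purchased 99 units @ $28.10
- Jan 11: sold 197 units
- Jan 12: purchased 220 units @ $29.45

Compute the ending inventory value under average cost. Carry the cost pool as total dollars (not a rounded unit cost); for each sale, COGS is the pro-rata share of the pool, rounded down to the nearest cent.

Ending inventory = $12,325.02

After Jan 1: 160 on hand, pool $3,768.00 (≈ $23.5500 each)
After Jan 2: 378 on hand, pool $8,989.10 (≈ $23.7807 each)
Jan 3, sell 299: 299/378 × $8,989.10 → $7,110.42
After Jan 4: 374 on hand, pool $9,179.93 (≈ $24.5453 each)
Jan 5, sell 232: 232/374 × $9,179.93 → $5,694.50
After Jan 6: 382 on hand, pool $9,749.43 (≈ $25.5221 each)
After Jan 7: 653 on hand, pool $17,567.78 (≈ $26.9032 each)
Jan 9, sell 340: 340/653 × $17,567.78 → $9,147.08
After Jan 10: 412 on hand, pool $11,202.60 (≈ $27.1908 each)
Jan 11, sell 197: 197/412 × $11,202.60 → $5,356.58
After Jan 12: 435 on hand, pool $12,325.02 (≈ $28.3334 each)
Total COGS = $7,110.42 + $5,694.50 + $9,147.08 + $5,356.58 = $27,308.58
Ending inventory (cost pool remaining) = $12,325.02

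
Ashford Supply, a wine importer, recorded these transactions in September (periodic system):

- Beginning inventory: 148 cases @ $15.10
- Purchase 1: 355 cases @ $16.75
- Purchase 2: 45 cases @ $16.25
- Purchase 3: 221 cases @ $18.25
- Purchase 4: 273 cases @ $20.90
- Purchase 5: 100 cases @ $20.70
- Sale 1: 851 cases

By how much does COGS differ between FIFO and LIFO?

FIFO COGS: 148 @ $15.10 + 355 @ $16.75 + 45 @ $16.25 + 221 @ $18.25 + 82 @ $20.90 = $14,659.35
LIFO COGS: 100 @ $20.70 + 273 @ $20.90 + 221 @ $18.25 + 45 @ $16.25 + 212 @ $16.75 = $16,091.20
Difference = |$14,659.35 − $16,091.20| = $1,431.85

$1,431.85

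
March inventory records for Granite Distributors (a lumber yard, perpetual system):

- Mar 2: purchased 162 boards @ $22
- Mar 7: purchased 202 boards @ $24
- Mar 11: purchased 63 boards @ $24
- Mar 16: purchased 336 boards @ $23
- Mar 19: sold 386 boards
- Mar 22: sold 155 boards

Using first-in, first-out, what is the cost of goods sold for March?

Mar 19, 386 sold [FIFO — oldest first]: 162 @ $22 + 202 @ $24 + 22 @ $24 = $8,940
Mar 22, 155 sold [FIFO — oldest first]: 41 @ $24 + 114 @ $23 = $3,606
Total COGS = $8,940 + $3,606 = $12,546
Ending inventory: 222 @ $23 = $5,106

COGS = $12,546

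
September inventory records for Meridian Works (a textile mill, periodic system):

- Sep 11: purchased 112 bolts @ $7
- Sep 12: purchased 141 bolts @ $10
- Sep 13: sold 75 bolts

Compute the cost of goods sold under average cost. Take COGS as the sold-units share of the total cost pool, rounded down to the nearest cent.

COGS = $650.39

Sep 13, sell 75: 75/253 × $2,194.00 → $650.39
Ending inventory (cost pool remaining) = $1,543.61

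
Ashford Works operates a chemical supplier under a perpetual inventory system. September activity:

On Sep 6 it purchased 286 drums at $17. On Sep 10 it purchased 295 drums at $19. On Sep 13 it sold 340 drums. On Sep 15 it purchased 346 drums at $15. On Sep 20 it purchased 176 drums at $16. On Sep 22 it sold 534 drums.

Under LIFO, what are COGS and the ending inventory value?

COGS = $14,580; ending inventory = $3,893

Sep 13, 340 sold [LIFO — newest first]: 295 @ $19 + 45 @ $17 = $6,370
Sep 22, 534 sold [LIFO — newest first]: 176 @ $16 + 346 @ $15 + 12 @ $17 = $8,210
Total COGS = $6,370 + $8,210 = $14,580
Ending inventory: 229 @ $17 = $3,893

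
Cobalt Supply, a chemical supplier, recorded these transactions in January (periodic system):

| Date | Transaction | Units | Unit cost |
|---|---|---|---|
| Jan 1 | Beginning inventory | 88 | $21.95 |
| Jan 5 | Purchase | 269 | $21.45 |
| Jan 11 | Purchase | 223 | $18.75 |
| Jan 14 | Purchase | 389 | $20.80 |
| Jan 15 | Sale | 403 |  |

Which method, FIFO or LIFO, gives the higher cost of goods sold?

FIFO COGS: 88 @ $21.95 + 269 @ $21.45 + 46 @ $18.75 = $8,564.15
LIFO COGS: 389 @ $20.80 + 14 @ $18.75 = $8,353.70

FIFO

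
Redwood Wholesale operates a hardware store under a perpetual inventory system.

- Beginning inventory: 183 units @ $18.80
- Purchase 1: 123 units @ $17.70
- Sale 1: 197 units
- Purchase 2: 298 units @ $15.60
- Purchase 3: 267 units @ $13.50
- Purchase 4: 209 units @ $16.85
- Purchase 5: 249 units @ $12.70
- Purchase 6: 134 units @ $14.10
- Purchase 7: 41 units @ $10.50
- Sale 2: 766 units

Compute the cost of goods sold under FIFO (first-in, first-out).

COGS = $15,421.00

Sale 1 (197) [FIFO — oldest first]: 183 @ $18.80 + 14 @ $17.70 = $3,688.20
Sale 2 (766) [FIFO — oldest first]: 109 @ $17.70 + 298 @ $15.60 + 267 @ $13.50 + 92 @ $16.85 = $11,732.80
Total COGS = $3,688.20 + $11,732.80 = $15,421.00
Ending inventory: 117 @ $16.85 + 249 @ $12.70 + 134 @ $14.10 + 41 @ $10.50 = $7,453.65
Check: goods available $22,874.65 = COGS $15,421.00 + ending $7,453.65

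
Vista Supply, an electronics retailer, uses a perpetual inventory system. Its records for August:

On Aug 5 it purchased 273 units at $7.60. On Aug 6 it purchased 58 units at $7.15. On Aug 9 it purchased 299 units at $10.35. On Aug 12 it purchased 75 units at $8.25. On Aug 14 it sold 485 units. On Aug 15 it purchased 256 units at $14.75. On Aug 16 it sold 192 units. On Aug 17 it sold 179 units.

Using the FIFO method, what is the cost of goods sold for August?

Aug 14, 485 sold [FIFO — oldest first]: 273 @ $7.60 + 58 @ $7.15 + 154 @ $10.35 = $4,083.40
Aug 16, 192 sold [FIFO — oldest first]: 145 @ $10.35 + 47 @ $8.25 = $1,888.50
Aug 17, 179 sold [FIFO — oldest first]: 28 @ $8.25 + 151 @ $14.75 = $2,458.25
Total COGS = $4,083.40 + $1,888.50 + $2,458.25 = $8,430.15
Ending inventory: 105 @ $14.75 = $1,548.75
Check: goods available $9,978.90 = COGS $8,430.15 + ending $1,548.75

COGS = $8,430.15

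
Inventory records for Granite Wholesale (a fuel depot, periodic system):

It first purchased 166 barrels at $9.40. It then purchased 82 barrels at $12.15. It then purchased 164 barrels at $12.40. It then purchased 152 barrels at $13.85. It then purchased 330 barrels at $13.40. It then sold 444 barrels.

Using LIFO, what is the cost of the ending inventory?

Sale 1 (444) [LIFO — newest first]: 330 @ $13.40 + 114 @ $13.85 = $6,000.90
Ending inventory: 166 @ $9.40 + 82 @ $12.15 + 164 @ $12.40 + 38 @ $13.85 = $5,116.60

Ending inventory = $5,116.60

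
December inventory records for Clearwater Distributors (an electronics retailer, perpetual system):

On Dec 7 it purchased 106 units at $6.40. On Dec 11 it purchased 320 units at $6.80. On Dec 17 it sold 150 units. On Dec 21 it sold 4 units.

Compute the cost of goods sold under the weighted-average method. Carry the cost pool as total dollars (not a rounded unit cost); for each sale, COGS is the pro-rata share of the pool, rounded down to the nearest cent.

After Dec 7: 106 on hand, pool $678.40 (≈ $6.4000 each)
After Dec 11: 426 on hand, pool $2,854.40 (≈ $6.7005 each)
Dec 17, sell 150: 150/426 × $2,854.40 → $1,005.07
Dec 21, sell 4: 4/276 × $1,849.33 → $26.80
Total COGS = $1,005.07 + $26.80 = $1,031.87
Ending inventory (cost pool remaining) = $1,822.53
Check: goods available $2,854.40 = COGS $1,031.87 + ending $1,822.53

COGS = $1,031.87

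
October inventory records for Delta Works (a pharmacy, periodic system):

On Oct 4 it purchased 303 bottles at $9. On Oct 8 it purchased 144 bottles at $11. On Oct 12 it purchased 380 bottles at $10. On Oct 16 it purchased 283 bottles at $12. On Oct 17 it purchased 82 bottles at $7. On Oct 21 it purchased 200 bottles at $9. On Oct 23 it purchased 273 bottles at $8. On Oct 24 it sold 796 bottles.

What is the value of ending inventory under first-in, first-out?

Ending inventory = $8,264

Oct 24, 796 sold [FIFO — oldest first]: 303 @ $9 + 144 @ $11 + 349 @ $10 = $7,801
Ending inventory: 31 @ $10 + 283 @ $12 + 82 @ $7 + 200 @ $9 + 273 @ $8 = $8,264
Check: goods available $16,065 = COGS $7,801 + ending $8,264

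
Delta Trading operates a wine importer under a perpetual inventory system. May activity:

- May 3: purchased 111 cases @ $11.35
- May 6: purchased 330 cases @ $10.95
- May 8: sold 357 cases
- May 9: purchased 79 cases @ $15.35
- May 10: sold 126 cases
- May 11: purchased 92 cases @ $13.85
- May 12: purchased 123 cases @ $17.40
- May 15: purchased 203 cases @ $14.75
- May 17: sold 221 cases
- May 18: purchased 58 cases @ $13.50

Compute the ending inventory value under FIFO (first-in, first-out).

Ending inventory = $4,316.65

May 8, 357 sold [FIFO — oldest first]: 111 @ $11.35 + 246 @ $10.95 = $3,953.55
May 10, 126 sold [FIFO — oldest first]: 84 @ $10.95 + 42 @ $15.35 = $1,564.50
May 17, 221 sold [FIFO — oldest first]: 37 @ $15.35 + 92 @ $13.85 + 92 @ $17.40 = $3,442.95
Total COGS = $3,953.55 + $1,564.50 + $3,442.95 = $8,961.00
Ending inventory: 31 @ $17.40 + 203 @ $14.75 + 58 @ $13.50 = $4,316.65
Check: goods available $13,277.65 = COGS $8,961.00 + ending $4,316.65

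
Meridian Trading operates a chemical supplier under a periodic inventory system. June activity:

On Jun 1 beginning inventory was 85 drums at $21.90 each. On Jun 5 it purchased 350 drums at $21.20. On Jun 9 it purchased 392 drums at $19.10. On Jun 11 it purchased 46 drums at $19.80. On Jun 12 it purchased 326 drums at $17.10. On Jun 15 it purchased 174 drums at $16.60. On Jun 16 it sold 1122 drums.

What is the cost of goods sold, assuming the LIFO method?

COGS = $20,761.80

Jun 16, 1122 sold [LIFO — newest first]: 174 @ $16.60 + 326 @ $17.10 + 46 @ $19.80 + 392 @ $19.10 + 184 @ $21.20 = $20,761.80
Ending inventory: 85 @ $21.90 + 166 @ $21.20 = $5,380.70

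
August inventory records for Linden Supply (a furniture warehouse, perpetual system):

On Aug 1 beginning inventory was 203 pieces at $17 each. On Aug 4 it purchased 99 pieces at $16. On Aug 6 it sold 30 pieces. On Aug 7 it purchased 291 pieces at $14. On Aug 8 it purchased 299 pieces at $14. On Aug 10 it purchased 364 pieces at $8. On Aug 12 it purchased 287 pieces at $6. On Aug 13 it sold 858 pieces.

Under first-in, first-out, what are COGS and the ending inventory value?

Aug 6, 30 sold [FIFO — oldest first]: 30 @ $17 = $510
Aug 13, 858 sold [FIFO — oldest first]: 173 @ $17 + 99 @ $16 + 291 @ $14 + 295 @ $14 = $12,729
Total COGS = $510 + $12,729 = $13,239
Ending inventory: 4 @ $14 + 364 @ $8 + 287 @ $6 = $4,690

COGS = $13,239; ending inventory = $4,690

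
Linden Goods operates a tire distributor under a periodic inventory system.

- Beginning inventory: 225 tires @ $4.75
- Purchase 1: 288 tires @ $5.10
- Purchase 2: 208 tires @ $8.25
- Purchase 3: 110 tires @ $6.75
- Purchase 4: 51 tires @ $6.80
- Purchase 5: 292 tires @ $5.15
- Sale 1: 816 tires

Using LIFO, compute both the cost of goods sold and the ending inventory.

COGS = $5,099.60; ending inventory = $1,747.05

Sale 1 (816) [LIFO — newest first]: 292 @ $5.15 + 51 @ $6.80 + 110 @ $6.75 + 208 @ $8.25 + 155 @ $5.10 = $5,099.60
Ending inventory: 225 @ $4.75 + 133 @ $5.10 = $1,747.05
Check: goods available $6,846.65 = COGS $5,099.60 + ending $1,747.05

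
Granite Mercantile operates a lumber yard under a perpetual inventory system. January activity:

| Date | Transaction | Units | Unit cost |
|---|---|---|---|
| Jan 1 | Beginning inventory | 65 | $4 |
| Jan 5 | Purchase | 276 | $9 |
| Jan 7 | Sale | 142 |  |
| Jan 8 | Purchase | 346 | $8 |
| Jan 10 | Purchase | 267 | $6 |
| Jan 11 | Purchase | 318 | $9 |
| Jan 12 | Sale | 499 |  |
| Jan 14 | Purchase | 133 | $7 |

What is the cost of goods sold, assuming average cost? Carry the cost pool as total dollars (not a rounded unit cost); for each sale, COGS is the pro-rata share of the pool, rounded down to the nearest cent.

COGS = $5,043.40

After Jan 1: 65 on hand, pool $260.00 (≈ $4.0000 each)
After Jan 5: 341 on hand, pool $2,744.00 (≈ $8.0469 each)
Jan 7, sell 142: 142/341 × $2,744.00 → $1,142.66
After Jan 8: 545 on hand, pool $4,369.34 (≈ $8.0171 each)
After Jan 10: 812 on hand, pool $5,971.34 (≈ $7.3539 each)
After Jan 11: 1130 on hand, pool $8,833.34 (≈ $7.8171 each)
Jan 12, sell 499: 499/1130 × $8,833.34 → $3,900.74
After Jan 14: 764 on hand, pool $5,863.60 (≈ $7.6749 each)
Total COGS = $1,142.66 + $3,900.74 = $5,043.40
Ending inventory (cost pool remaining) = $5,863.60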